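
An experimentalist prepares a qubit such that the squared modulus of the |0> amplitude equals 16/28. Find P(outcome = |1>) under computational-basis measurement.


|alpha|^2 = 16/28 = 0.5714
|beta|^2 = 1 - 16/28 = 12/28 = 0.4286
P(|1>) = |beta|^2 = 0.4286

0.4286


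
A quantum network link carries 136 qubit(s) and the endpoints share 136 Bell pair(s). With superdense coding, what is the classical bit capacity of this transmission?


Superdense coding allows 2 classical bits per shared entangled pair.
136 pair(s) -> 2 * 136 = 272 classical bits

272


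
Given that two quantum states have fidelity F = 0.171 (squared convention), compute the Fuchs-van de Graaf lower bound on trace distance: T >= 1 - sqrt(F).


Fuchs-van de Graaf (squared-fidelity convention): 1 - sqrt(F) <= T <= sqrt(1 - F).
Lower bound: T >= 1 - sqrt(F)
sqrt(F) = sqrt(0.171) = 0.4135
T >= 1 - 0.4135
T >= 0.5865

0.5865


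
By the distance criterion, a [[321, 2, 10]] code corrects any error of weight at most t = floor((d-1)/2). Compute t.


Code parameters: [[321, 2, 10]], distance d = 10.
Number of correctable errors = floor((d-1)/2)
= floor((10 - 1)/2)
= floor(9/2)
= 4

4


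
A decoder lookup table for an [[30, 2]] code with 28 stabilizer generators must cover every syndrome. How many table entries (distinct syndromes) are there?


Each stabilizer generator gives a binary (+1 or -1) measurement outcome.
With 28 independent generators:
Total syndromes = 2^28
= 268435456

268435456


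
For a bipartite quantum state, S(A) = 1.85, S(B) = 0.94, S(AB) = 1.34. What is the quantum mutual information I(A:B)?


I(A:B) = S(A) + S(B) - S(AB)
= 1.85 + 0.94 - 1.34
= 1.4500

1.4500


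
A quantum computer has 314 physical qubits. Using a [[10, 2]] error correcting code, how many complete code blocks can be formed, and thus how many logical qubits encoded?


Each code block uses 10 physical qubits for 2 logical qubit(s).
Number of complete blocks = floor(314 / 10) = 31
Logical qubits = 31 * 2
= 62

62


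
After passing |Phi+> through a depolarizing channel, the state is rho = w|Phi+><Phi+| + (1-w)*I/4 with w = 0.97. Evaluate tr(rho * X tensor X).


|Phi+> = (|00> + |11>)/sqrt(2)
For the pure Bell state, <X_A X_B> = +1 (Bell-state Pauli correlator).
The maximally-mixed part I/4 has tr(I/4 * P tensor P) = 0 for any traceless Pauli P.
So <X_A X_B>_rho = w * (+1) + (1 - w) * 0
= 0.97 * (+1)
= 0.9700

0.9700


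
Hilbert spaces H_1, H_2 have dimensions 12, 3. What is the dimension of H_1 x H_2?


dim(H_1 x H_2) = 12 * 3
= 36

36


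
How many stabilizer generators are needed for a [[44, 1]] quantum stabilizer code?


For an [[n,k]] stabilizer code:
Number of stabilizer generators = n - k
= 44 - 1
= 43

43


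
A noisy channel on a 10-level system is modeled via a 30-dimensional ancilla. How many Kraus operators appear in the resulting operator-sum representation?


Tracing out the environment in an orthonormal basis {|i>_E} gives Kraus operators K_i = <i|_E U |0>_E.
Number of Kraus operators = dim(H_env) = d_env
= 30

30


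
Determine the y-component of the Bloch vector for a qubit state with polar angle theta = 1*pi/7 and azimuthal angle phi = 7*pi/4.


theta = 0.4488, phi = 5.4978
r_y = sin(theta)*sin(phi) = 0.4339 * -0.7071
r_y = -0.3068

-0.3068


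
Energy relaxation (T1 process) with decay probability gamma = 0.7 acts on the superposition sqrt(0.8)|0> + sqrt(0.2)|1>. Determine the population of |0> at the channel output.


For amplitude damping with parameter gamma on state sqrt(a)|0> + sqrt(b)|1>:
alpha^2 = 0.8, beta^2 = 0.2
P(|0>) = alpha^2 + gamma * beta^2
= 0.8 + 0.7 * 0.2
= 0.8 + 0.1400
= 0.9400

0.9400


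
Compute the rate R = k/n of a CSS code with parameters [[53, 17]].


Code rate R = k/n
= 17/53
= 0.3208

0.3208


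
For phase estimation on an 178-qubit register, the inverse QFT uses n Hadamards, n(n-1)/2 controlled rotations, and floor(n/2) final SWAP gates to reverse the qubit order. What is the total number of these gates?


Hadamard gates: 178
Controlled rotations: n*(n-1)/2 = 178*177/2 = 15753
SWAP gates: floor(n/2) = floor(178/2) = 89
Total = 178 + 15753 + 89
= 16020

16020


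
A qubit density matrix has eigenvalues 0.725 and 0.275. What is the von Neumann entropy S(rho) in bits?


S = -p*log2(p) - (1-p)*log2(1-p)
p = 0.7250, 1-p = 0.2750
= -0.7250 * log2(0.7250) - 0.2750 * log2(0.2750)
= -(-0.3364) - (-0.5122)
= 0.8485

0.8485


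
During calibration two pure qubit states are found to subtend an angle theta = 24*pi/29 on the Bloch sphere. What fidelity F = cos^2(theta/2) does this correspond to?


For states separated by angle theta on Bloch sphere:
F = cos^2(theta/2)
theta = 24*pi/29 = 2.5999
theta/2 = 1.3000
cos(theta/2) = 0.2675
F = 0.0716

0.0716


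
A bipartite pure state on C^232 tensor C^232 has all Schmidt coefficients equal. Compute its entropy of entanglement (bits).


For a maximally entangled state in d x d:
S = log2(d) = log2(232)
= 7.8580

7.8580


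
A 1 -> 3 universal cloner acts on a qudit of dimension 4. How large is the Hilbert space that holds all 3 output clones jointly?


Output space = H^(tensor 3) where dim(H) = 4
dim = 4^3
= 16 (after 2 factors)
= 64 (after 3 factors)
= 64

64


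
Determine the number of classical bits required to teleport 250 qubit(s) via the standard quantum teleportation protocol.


Quantum teleportation requires 2 classical bits per qubit teleported.
250 qubit(s) -> 2 * 250 = 500 classical bits

500


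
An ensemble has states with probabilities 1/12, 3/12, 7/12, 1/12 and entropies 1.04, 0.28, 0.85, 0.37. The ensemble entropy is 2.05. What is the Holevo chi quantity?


chi = S(rho) - sum_i p_i * S(rho_i)
Weighted entropy = 1/12 * 1.04 + 3/12 * 0.28 + 7/12 * 0.85 + 1/12 * 0.37
= 0.6833
chi = 2.05 - 0.6833
= 1.3667

1.3667


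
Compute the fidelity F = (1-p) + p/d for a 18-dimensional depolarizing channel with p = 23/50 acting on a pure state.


F = (1-p) + p/d
= (1 - 0.4600) + 0.4600/18
= 0.5400 + 0.0256
= 0.5656

0.5656


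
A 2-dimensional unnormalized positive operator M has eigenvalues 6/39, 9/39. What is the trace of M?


tr(M) = sum of eigenvalues
= 6/39 + 9/39
= 15/39
= 0.3846

0.3846


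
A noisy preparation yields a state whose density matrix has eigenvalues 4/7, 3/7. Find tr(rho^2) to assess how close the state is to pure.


tr(rho^2) = sum of eigenvalues squared
= (4/7)^2 + (3/7)^2
= (16 + 9) / 49
= 25/49
= 0.5102

0.5102


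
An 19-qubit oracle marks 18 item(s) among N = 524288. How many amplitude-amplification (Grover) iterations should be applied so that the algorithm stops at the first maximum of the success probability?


After j Grover iterations the success probability is P(j) = sin^2((2j+1)*theta), where sin(theta) = sqrt(k/N).
N = 2^19 = 524288, k = 18
sin(theta) = sqrt(k/N) = 0.005859375
theta = arcsin(sqrt(k/N)) = 0.005859408528 rad
P(j) reaches its first maximum when (2j+1)*theta is as close as possible to pi/2, i.e. j = round(pi/(4*theta) - 1/2).
pi/(4*theta) - 1/2 = 133.5405
(For comparison, the common estimate pi/4 * sqrt(N/k) = 134.0413; the exact maximiser is used here.)
Optimal iterations = 134

134


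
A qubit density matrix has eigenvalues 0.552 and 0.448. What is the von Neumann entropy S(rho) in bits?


S = -p*log2(p) - (1-p)*log2(1-p)
p = 0.5520, 1-p = 0.4480
= -0.5520 * log2(0.5520) - 0.4480 * log2(0.4480)
= -(-0.4732) - (-0.5190)
= 0.9922

0.9922


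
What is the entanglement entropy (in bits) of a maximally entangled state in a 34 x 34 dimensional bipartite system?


For a maximally entangled state in d x d:
S = log2(d) = log2(34)
= 5.0875

5.0875


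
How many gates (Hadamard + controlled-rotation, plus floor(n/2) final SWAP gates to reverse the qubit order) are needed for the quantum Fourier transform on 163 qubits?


Hadamard gates: 163
Controlled rotations: n*(n-1)/2 = 163*162/2 = 13203
SWAP gates: floor(n/2) = floor(163/2) = 81
Total = 163 + 13203 + 81
= 13447

13447


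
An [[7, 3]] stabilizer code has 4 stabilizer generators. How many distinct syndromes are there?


Each stabilizer generator gives a binary (+1 or -1) measurement outcome.
With 4 independent generators:
Total syndromes = 2^4
= 16

16


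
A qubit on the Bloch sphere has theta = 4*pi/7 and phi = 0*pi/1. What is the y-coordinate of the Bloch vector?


theta = 1.7952, phi = 0.0000
r_y = sin(theta)*sin(phi) = 0.9749 * 0.0000
r_y = 0.0000

0.0000


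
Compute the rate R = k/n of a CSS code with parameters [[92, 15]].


Code rate R = k/n
= 15/92
= 0.1630

0.1630


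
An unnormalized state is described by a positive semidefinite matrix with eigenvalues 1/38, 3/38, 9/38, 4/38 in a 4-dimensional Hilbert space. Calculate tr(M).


tr(M) = sum of eigenvalues
= 1/38 + 3/38 + 9/38 + 4/38
= 17/38
= 0.4474

0.4474


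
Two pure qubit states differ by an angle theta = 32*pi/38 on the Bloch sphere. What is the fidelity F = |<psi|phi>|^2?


For states separated by angle theta on Bloch sphere:
F = cos^2(theta/2)
theta = 32*pi/38 = 2.6456
theta/2 = 1.3228
cos(theta/2) = 0.2455
F = 0.0603

0.0603


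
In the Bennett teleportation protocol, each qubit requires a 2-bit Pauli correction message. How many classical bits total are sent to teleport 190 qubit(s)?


Quantum teleportation requires 2 classical bits per qubit teleported.
190 qubit(s) -> 2 * 190 = 380 classical bits

380


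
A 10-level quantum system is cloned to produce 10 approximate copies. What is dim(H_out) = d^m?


Output space = H^(tensor 10) where dim(H) = 10
dim = 10^10
= 100 (after 2 factors)
= 1000 (after 3 factors)
= 10000 (after 4 factors)
= 100000 (after 5 factors)
= 1000000 (after 6 factors)
= 10000000 (after 7 factors)
= 100000000 (after 8 factors)
= 1000000000 (after 9 factors)
= 10000000000 (after 10 factors)
= 10000000000

10000000000


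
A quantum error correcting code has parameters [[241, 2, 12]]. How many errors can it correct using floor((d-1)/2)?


Code parameters: [[241, 2, 12]], distance d = 12.
Number of correctable errors = floor((d-1)/2)
= floor((12 - 1)/2)
= floor(11/2)
= 5

5


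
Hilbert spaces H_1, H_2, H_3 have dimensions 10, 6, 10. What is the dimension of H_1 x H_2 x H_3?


dim(H_1 x H_2 x H_3) = 10 * 6 * 10
= 60 * 10
= 600

600


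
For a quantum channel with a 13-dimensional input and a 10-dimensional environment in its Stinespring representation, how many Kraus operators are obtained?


Tracing out the environment in an orthonormal basis {|i>_E} gives Kraus operators K_i = <i|_E U |0>_E.
Number of Kraus operators = dim(H_env) = d_env
= 10

10


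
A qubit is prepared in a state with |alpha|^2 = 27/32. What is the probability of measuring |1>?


|alpha|^2 = 27/32 = 0.8438
|beta|^2 = 1 - 27/32 = 5/32 = 0.1562
P(|1>) = |beta|^2 = 0.1562

0.1562


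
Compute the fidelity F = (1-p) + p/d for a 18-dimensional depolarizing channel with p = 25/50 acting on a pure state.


F = (1-p) + p/d
= (1 - 0.5000) + 0.5000/18
= 0.5000 + 0.0278
= 0.5278

0.5278


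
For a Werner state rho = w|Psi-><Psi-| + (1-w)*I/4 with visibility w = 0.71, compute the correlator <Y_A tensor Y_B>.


|Psi-> = (|01> - |10>)/sqrt(2)
For the pure Bell state, <Y_A Y_B> = -1 (Bell-state Pauli correlator).
The maximally-mixed part I/4 has tr(I/4 * P tensor P) = 0 for any traceless Pauli P.
So <Y_A Y_B>_rho = w * (-1) + (1 - w) * 0
= 0.71 * (-1)
= -0.7100

-0.7100


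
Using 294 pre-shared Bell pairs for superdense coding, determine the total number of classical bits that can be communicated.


Superdense coding allows 2 classical bits per shared entangled pair.
294 pair(s) -> 2 * 294 = 588 classical bits

588


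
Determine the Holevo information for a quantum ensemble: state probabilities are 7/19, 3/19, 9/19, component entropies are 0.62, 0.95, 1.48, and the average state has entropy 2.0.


chi = S(rho) - sum_i p_i * S(rho_i)
Weighted entropy = 7/19 * 0.62 + 3/19 * 0.95 + 9/19 * 1.48
= 1.0795
chi = 2.0 - 1.0795
= 0.9205

0.9205


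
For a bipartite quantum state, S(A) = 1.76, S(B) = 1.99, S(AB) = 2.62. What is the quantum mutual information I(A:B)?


I(A:B) = S(A) + S(B) - S(AB)
= 1.76 + 1.99 - 2.62
= 1.1300

1.1300


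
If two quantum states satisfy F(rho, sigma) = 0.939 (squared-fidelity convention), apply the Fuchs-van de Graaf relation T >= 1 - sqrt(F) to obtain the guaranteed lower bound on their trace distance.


Fuchs-van de Graaf (squared-fidelity convention): 1 - sqrt(F) <= T <= sqrt(1 - F).
Lower bound: T >= 1 - sqrt(F)
sqrt(F) = sqrt(0.939) = 0.9690
T >= 1 - 0.9690
T >= 0.0310

0.0310


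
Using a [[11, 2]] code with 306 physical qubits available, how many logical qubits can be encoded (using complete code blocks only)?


Each code block uses 11 physical qubits for 2 logical qubit(s).
Number of complete blocks = floor(306 / 11) = 27
Logical qubits = 27 * 2
= 54

54


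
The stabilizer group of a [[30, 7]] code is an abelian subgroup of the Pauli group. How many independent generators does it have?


For an [[n,k]] stabilizer code:
Number of stabilizer generators = n - k
= 30 - 7
= 23

23


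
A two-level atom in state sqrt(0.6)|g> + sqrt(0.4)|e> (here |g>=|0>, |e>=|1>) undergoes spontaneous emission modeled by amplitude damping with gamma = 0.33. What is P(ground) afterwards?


For amplitude damping with parameter gamma on state sqrt(a)|0> + sqrt(b)|1>:
alpha^2 = 0.6, beta^2 = 0.4
P(|0>) = alpha^2 + gamma * beta^2
= 0.6 + 0.33 * 0.4
= 0.6 + 0.1320
= 0.7320

0.7320


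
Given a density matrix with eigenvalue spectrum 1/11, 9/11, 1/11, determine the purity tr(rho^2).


tr(rho^2) = sum of eigenvalues squared
= (1/11)^2 + (9/11)^2 + (1/11)^2
= (1 + 81 + 1) / 121
= 83/121
= 0.6860

0.6860


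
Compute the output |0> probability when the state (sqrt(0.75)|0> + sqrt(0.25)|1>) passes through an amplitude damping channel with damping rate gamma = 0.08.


For amplitude damping with parameter gamma on state sqrt(a)|0> + sqrt(b)|1>:
alpha^2 = 0.75, beta^2 = 0.25
P(|0>) = alpha^2 + gamma * beta^2
= 0.75 + 0.08 * 0.25
= 0.75 + 0.0200
= 0.7700

0.7700


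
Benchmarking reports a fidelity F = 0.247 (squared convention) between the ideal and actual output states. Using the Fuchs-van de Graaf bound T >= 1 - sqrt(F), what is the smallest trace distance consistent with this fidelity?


Fuchs-van de Graaf (squared-fidelity convention): 1 - sqrt(F) <= T <= sqrt(1 - F).
Lower bound: T >= 1 - sqrt(F)
sqrt(F) = sqrt(0.247) = 0.4970
T >= 1 - 0.4970
T >= 0.5030

0.5030


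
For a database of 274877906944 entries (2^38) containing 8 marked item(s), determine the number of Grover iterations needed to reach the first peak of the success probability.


After j Grover iterations the success probability is P(j) = sin^2((2j+1)*theta), where sin(theta) = sqrt(k/N).
N = 2^38 = 274877906944, k = 8
sin(theta) = sqrt(k/N) = 5.394796609e-06
theta = arcsin(sqrt(k/N)) = 5.394796609e-06 rad
P(j) reaches its first maximum when (2j+1)*theta is as close as possible to pi/2, i.e. j = round(pi/(4*theta) - 1/2).
pi/(4*theta) - 1/2 = 145583.8881
(For comparison, the common estimate pi/4 * sqrt(N/k) = 145584.3881; the exact maximiser is used here.)
Optimal iterations = 145584

145584


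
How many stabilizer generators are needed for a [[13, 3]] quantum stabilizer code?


For an [[n,k]] stabilizer code:
Number of stabilizer generators = n - k
= 13 - 3
= 10

10


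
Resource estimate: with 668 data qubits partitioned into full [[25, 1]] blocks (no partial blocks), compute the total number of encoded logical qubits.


Each code block uses 25 physical qubits for 1 logical qubit(s).
Number of complete blocks = floor(668 / 25) = 26
Logical qubits = 26 * 1
= 26

26


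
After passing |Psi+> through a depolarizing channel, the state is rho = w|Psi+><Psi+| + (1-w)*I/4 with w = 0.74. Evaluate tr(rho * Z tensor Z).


|Psi+> = (|01> + |10>)/sqrt(2)
For the pure Bell state, <Z_A Z_B> = -1 (Bell-state Pauli correlator).
The maximally-mixed part I/4 has tr(I/4 * P tensor P) = 0 for any traceless Pauli P.
So <Z_A Z_B>_rho = w * (-1) + (1 - w) * 0
= 0.74 * (-1)
= -0.7400

-0.7400


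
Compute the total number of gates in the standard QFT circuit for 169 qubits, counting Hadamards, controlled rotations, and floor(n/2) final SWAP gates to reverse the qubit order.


Hadamard gates: 169
Controlled rotations: n*(n-1)/2 = 169*168/2 = 14196
SWAP gates: floor(n/2) = floor(169/2) = 84
Total = 169 + 14196 + 84
= 14449

14449


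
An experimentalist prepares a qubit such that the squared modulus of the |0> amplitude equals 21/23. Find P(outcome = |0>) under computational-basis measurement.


|alpha|^2 = 21/23 = 0.9130
|beta|^2 = 1 - 21/23 = 2/23 = 0.0870
P(|0>) = |alpha|^2 = 0.9130

0.9130


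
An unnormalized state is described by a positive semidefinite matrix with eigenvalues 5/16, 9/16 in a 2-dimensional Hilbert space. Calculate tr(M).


tr(M) = sum of eigenvalues
= 5/16 + 9/16
= 14/16
= 0.8750

0.8750


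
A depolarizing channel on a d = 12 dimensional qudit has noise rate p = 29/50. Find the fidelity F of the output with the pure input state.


F = (1-p) + p/d
= (1 - 0.5800) + 0.5800/12
= 0.4200 + 0.0483
= 0.4683

0.4683


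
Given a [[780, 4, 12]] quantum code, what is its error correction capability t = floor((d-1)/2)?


Code parameters: [[780, 4, 12]], distance d = 12.
Number of correctable errors = floor((d-1)/2)
= floor((12 - 1)/2)
= floor(11/2)
= 5

5


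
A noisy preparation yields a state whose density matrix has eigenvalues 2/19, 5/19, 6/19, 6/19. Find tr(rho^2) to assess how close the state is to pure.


tr(rho^2) = sum of eigenvalues squared
= (2/19)^2 + (5/19)^2 + (6/19)^2 + (6/19)^2
= (4 + 25 + 36 + 36) / 361
= 101/361
= 0.2798

0.2798


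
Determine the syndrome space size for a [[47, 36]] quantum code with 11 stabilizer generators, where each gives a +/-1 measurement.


Each stabilizer generator gives a binary (+1 or -1) measurement outcome.
With 11 independent generators:
Total syndromes = 2^11
= 2048

2048


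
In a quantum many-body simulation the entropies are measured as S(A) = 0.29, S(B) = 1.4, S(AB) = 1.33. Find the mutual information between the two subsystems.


I(A:B) = S(A) + S(B) - S(AB)
= 0.29 + 1.4 - 1.33
= 0.3600

0.3600


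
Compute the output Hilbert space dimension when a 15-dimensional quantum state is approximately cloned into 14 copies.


Output space = H^(tensor 14) where dim(H) = 15
dim = 15^14
= 225 (after 2 factors)
= 3375 (after 3 factors)
= 50625 (after 4 factors)
= 759375 (after 5 factors)
= 11390625 (after 6 factors)
= 170859375 (after 7 factors)
= 2562890625 (after 8 factors)
= 38443359375 (after 9 factors)
= 576650390625 (after 10 factors)
= 8649755859375 (after 11 factors)
= 129746337890625 (after 12 factors)
= 1946195068359375 (after 13 factors)
= 29192926025390625 (after 14 factors)
= 29192926025390625

29192926025390625


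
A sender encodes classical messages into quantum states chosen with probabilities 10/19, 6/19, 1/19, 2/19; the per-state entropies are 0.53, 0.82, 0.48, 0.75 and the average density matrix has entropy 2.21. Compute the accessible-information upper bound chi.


chi = S(rho) - sum_i p_i * S(rho_i)
Weighted entropy = 10/19 * 0.53 + 6/19 * 0.82 + 1/19 * 0.48 + 2/19 * 0.75
= 0.6421
chi = 2.21 - 0.6421
= 1.5679

1.5679


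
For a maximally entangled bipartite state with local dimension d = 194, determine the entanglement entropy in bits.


For a maximally entangled state in d x d:
S = log2(d) = log2(194)
= 7.5999

7.5999


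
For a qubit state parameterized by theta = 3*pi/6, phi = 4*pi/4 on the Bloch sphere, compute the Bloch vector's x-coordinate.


theta = 1.5708, phi = 3.1416
r_x = sin(theta)*cos(phi) = 1.0000 * -1.0000
r_x = -1.0000

-1.0000


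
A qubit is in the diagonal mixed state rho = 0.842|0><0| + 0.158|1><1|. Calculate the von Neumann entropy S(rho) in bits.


S = -p*log2(p) - (1-p)*log2(1-p)
p = 0.8420, 1-p = 0.1580
= -0.8420 * log2(0.8420) - 0.1580 * log2(0.1580)
= -(-0.2089) - (-0.4206)
= 0.6295

0.6295


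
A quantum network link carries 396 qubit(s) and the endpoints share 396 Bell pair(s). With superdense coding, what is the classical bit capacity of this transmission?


Superdense coding allows 2 classical bits per shared entangled pair.
396 pair(s) -> 2 * 396 = 792 classical bits

792


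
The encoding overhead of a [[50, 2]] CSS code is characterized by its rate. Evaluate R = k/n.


Code rate R = k/n
= 2/50
= 0.0400

0.0400


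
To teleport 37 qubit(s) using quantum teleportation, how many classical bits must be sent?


Quantum teleportation requires 2 classical bits per qubit teleported.
37 qubit(s) -> 2 * 37 = 74 classical bits

74


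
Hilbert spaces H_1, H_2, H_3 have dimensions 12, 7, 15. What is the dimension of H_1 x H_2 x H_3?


dim(H_1 x H_2 x H_3) = 12 * 7 * 15
= 84 * 15
= 1260

1260


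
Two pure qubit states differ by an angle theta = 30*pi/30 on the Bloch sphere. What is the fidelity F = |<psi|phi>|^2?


For states separated by angle theta on Bloch sphere:
F = cos^2(theta/2)
theta = 30*pi/30 = 3.1416
theta/2 = 1.5708
cos(theta/2) = 0.0000
F = 0.0000

0.0000


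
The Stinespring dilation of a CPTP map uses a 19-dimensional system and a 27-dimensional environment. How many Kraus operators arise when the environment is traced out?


Tracing out the environment in an orthonormal basis {|i>_E} gives Kraus operators K_i = <i|_E U |0>_E.
Number of Kraus operators = dim(H_env) = d_env
= 27

27


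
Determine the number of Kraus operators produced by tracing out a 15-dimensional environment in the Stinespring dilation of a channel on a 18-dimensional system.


Tracing out the environment in an orthonormal basis {|i>_E} gives Kraus operators K_i = <i|_E U |0>_E.
Number of Kraus operators = dim(H_env) = d_env
= 15

15


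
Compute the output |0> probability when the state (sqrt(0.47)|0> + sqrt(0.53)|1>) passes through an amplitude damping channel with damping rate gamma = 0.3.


For amplitude damping with parameter gamma on state sqrt(a)|0> + sqrt(b)|1>:
alpha^2 = 0.47, beta^2 = 0.53
P(|0>) = alpha^2 + gamma * beta^2
= 0.47 + 0.3 * 0.53
= 0.47 + 0.1590
= 0.6290

0.6290


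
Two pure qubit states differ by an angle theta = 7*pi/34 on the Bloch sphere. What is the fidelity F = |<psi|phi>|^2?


For states separated by angle theta on Bloch sphere:
F = cos^2(theta/2)
theta = 7*pi/34 = 0.6468
theta/2 = 0.3234
cos(theta/2) = 0.9482
F = 0.8990

0.8990


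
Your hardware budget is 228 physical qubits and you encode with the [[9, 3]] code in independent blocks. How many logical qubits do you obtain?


Each code block uses 9 physical qubits for 3 logical qubit(s).
Number of complete blocks = floor(228 / 9) = 25
Logical qubits = 25 * 3
= 75

75


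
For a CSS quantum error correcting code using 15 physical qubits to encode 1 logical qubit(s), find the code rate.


Code rate R = k/n
= 1/15
= 0.0667

0.0667


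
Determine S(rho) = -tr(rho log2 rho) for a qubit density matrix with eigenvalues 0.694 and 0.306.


S = -p*log2(p) - (1-p)*log2(1-p)
p = 0.6940, 1-p = 0.3060
= -0.6940 * log2(0.6940) - 0.3060 * log2(0.3060)
= -(-0.3657) - (-0.5228)
= 0.8885

0.8885


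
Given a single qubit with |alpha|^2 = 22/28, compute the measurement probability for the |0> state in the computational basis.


|alpha|^2 = 22/28 = 0.7857
|beta|^2 = 1 - 22/28 = 6/28 = 0.2143
P(|0>) = |alpha|^2 = 0.7857

0.7857


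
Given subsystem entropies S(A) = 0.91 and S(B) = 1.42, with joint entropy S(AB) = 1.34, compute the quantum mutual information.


I(A:B) = S(A) + S(B) - S(AB)
= 0.91 + 1.42 - 1.34
= 0.9900

0.9900


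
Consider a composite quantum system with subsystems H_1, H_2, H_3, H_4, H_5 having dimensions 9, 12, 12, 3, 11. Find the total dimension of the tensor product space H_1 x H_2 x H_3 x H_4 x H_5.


dim(H_1 x H_2 x H_3 x H_4 x H_5) = 9 * 12 * 12 * 3 * 11
= 108 * 12 * 3 * 11
= 1296 * 3 * 11
= 3888 * 11
= 42768

42768


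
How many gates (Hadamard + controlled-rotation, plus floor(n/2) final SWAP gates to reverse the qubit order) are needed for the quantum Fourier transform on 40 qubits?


Hadamard gates: 40
Controlled rotations: n*(n-1)/2 = 40*39/2 = 780
SWAP gates: floor(n/2) = floor(40/2) = 20
Total = 40 + 780 + 20
= 840

840


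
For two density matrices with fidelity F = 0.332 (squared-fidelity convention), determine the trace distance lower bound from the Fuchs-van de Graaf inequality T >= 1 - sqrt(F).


Fuchs-van de Graaf (squared-fidelity convention): 1 - sqrt(F) <= T <= sqrt(1 - F).
Lower bound: T >= 1 - sqrt(F)
sqrt(F) = sqrt(0.332) = 0.5762
T >= 1 - 0.5762
T >= 0.4238

0.4238


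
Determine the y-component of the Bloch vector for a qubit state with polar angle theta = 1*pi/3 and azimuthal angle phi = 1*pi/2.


theta = 1.0472, phi = 1.5708
r_y = sin(theta)*sin(phi) = 0.8660 * 1.0000
r_y = 0.8660

0.8660


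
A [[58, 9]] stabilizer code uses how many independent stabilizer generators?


For an [[n,k]] stabilizer code:
Number of stabilizer generators = n - k
= 58 - 9
= 49

49


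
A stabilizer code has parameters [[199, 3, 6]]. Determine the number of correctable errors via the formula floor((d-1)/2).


Code parameters: [[199, 3, 6]], distance d = 6.
Number of correctable errors = floor((d-1)/2)
= floor((6 - 1)/2)
= floor(5/2)
= 2

2


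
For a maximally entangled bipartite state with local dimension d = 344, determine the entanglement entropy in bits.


For a maximally entangled state in d x d:
S = log2(d) = log2(344)
= 8.4263

8.4263


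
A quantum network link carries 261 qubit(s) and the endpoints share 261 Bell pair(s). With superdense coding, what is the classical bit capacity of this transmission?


Superdense coding allows 2 classical bits per shared entangled pair.
261 pair(s) -> 2 * 261 = 522 classical bits

522


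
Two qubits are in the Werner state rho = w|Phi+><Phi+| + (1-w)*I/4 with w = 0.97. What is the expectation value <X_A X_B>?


|Phi+> = (|00> + |11>)/sqrt(2)
For the pure Bell state, <X_A X_B> = +1 (Bell-state Pauli correlator).
The maximally-mixed part I/4 has tr(I/4 * P tensor P) = 0 for any traceless Pauli P.
So <X_A X_B>_rho = w * (+1) + (1 - w) * 0
= 0.97 * (+1)
= 0.9700

0.9700


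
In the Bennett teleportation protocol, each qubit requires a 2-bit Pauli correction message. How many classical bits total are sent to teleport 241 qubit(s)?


Quantum teleportation requires 2 classical bits per qubit teleported.
241 qubit(s) -> 2 * 241 = 482 classical bits

482


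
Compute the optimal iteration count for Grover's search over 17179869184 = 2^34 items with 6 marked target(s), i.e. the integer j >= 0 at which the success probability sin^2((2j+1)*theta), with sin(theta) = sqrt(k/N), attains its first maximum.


After j Grover iterations the success probability is P(j) = sin^2((2j+1)*theta), where sin(theta) = sqrt(k/N).
N = 2^34 = 17179869184, k = 6
sin(theta) = sqrt(k/N) = 1.868812365e-05
theta = arcsin(sqrt(k/N)) = 1.868812365e-05 rad
P(j) reaches its first maximum when (2j+1)*theta is as close as possible to pi/2, i.e. j = round(pi/(4*theta) - 1/2).
pi/(4*theta) - 1/2 = 42026.0928
(For comparison, the common estimate pi/4 * sqrt(N/k) = 42026.5928; the exact maximiser is used here.)
Optimal iterations = 42026

42026


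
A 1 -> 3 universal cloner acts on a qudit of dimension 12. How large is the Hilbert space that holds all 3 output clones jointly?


Output space = H^(tensor 3) where dim(H) = 12
dim = 12^3
= 144 (after 2 factors)
= 1728 (after 3 factors)
= 1728

1728


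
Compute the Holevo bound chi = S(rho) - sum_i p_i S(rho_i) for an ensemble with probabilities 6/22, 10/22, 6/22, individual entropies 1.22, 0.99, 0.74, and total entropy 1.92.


chi = S(rho) - sum_i p_i * S(rho_i)
Weighted entropy = 6/22 * 1.22 + 10/22 * 0.99 + 6/22 * 0.74
= 0.9845
chi = 1.92 - 0.9845
= 0.9355

0.9355


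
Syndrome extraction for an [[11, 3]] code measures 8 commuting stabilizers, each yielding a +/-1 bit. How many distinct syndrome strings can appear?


Each stabilizer generator gives a binary (+1 or -1) measurement outcome.
With 8 independent generators:
Total syndromes = 2^8
= 256

256


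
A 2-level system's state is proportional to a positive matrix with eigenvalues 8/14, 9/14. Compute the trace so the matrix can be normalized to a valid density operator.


tr(M) = sum of eigenvalues
= 8/14 + 9/14
= 17/14
= 1.2143

1.2143


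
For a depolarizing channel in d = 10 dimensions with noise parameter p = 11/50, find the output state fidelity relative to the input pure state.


F = (1-p) + p/d
= (1 - 0.2200) + 0.2200/10
= 0.7800 + 0.0220
= 0.8020

0.8020


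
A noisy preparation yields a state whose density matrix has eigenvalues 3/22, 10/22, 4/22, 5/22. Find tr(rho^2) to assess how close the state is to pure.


tr(rho^2) = sum of eigenvalues squared
= (3/22)^2 + (10/22)^2 + (4/22)^2 + (5/22)^2
= (9 + 100 + 16 + 25) / 484
= 150/484
= 0.3099

0.3099


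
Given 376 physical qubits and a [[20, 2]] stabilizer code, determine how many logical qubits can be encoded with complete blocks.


Each code block uses 20 physical qubits for 2 logical qubit(s).
Number of complete blocks = floor(376 / 20) = 18
Logical qubits = 18 * 2
= 36

36


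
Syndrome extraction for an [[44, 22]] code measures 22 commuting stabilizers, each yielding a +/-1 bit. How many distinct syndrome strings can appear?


Each stabilizer generator gives a binary (+1 or -1) measurement outcome.
With 22 independent generators:
Total syndromes = 2^22
= 4194304

4194304


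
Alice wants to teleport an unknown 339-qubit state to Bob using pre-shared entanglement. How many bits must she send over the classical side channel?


Quantum teleportation requires 2 classical bits per qubit teleported.
339 qubit(s) -> 2 * 339 = 678 classical bits

678


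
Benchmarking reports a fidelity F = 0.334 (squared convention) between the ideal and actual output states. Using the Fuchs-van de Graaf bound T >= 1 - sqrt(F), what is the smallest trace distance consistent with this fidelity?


Fuchs-van de Graaf (squared-fidelity convention): 1 - sqrt(F) <= T <= sqrt(1 - F).
Lower bound: T >= 1 - sqrt(F)
sqrt(F) = sqrt(0.334) = 0.5779
T >= 1 - 0.5779
T >= 0.4221

0.4221


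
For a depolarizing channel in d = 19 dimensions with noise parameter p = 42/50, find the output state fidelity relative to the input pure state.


F = (1-p) + p/d
= (1 - 0.8400) + 0.8400/19
= 0.1600 + 0.0442
= 0.2042

0.2042


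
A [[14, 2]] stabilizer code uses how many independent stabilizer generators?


For an [[n,k]] stabilizer code:
Number of stabilizer generators = n - k
= 14 - 2
= 12

12


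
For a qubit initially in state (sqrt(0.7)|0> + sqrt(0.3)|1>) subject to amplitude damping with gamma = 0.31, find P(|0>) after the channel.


For amplitude damping with parameter gamma on state sqrt(a)|0> + sqrt(b)|1>:
alpha^2 = 0.7, beta^2 = 0.3
P(|0>) = alpha^2 + gamma * beta^2
= 0.7 + 0.31 * 0.3
= 0.7 + 0.0930
= 0.7930

0.7930


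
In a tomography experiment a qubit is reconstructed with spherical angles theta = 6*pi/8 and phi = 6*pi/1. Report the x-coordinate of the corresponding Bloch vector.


theta = 2.3562, phi = 18.8496
r_x = sin(theta)*cos(phi) = 0.7071 * 1.0000
r_x = 0.7071

0.7071


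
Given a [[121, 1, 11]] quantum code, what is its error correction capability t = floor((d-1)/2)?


Code parameters: [[121, 1, 11]], distance d = 11.
Number of correctable errors = floor((d-1)/2)
= floor((11 - 1)/2)
= floor(10/2)
= 5

5


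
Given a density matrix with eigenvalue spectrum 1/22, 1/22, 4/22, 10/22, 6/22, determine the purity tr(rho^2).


tr(rho^2) = sum of eigenvalues squared
= (1/22)^2 + (1/22)^2 + (4/22)^2 + (10/22)^2 + (6/22)^2
= (1 + 1 + 16 + 100 + 36) / 484
= 154/484
= 0.3182

0.3182


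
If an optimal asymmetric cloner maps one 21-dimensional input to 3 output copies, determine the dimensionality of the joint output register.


Output space = H^(tensor 3) where dim(H) = 21
dim = 21^3
= 441 (after 2 factors)
= 9261 (after 3 factors)
= 9261

9261


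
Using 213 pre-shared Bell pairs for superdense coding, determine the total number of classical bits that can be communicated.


Superdense coding allows 2 classical bits per shared entangled pair.
213 pair(s) -> 2 * 213 = 426 classical bits

426


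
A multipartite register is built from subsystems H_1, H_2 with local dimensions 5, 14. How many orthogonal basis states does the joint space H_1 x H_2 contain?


dim(H_1 x H_2) = 5 * 14
= 70

70


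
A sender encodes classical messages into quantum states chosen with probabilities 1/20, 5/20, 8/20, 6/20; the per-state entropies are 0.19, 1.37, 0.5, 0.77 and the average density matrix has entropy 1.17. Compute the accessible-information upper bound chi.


chi = S(rho) - sum_i p_i * S(rho_i)
Weighted entropy = 1/20 * 0.19 + 5/20 * 1.37 + 8/20 * 0.5 + 6/20 * 0.77
= 0.7830
chi = 1.17 - 0.7830
= 0.3870

0.3870


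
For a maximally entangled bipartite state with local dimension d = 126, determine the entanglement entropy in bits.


For a maximally entangled state in d x d:
S = log2(d) = log2(126)
= 6.9773

6.9773


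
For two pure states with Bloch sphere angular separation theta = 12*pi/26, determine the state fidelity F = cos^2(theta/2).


For states separated by angle theta on Bloch sphere:
F = cos^2(theta/2)
theta = 12*pi/26 = 1.4500
theta/2 = 0.7250
cos(theta/2) = 0.7485
F = 0.5603

0.5603


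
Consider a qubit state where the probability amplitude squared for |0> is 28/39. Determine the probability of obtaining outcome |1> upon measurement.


|alpha|^2 = 28/39 = 0.7179
|beta|^2 = 1 - 28/39 = 11/39 = 0.2821
P(|1>) = |beta|^2 = 0.2821

0.2821


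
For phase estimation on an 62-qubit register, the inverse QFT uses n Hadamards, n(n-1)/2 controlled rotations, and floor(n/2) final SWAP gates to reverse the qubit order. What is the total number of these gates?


Hadamard gates: 62
Controlled rotations: n*(n-1)/2 = 62*61/2 = 1891
SWAP gates: floor(n/2) = floor(62/2) = 31
Total = 62 + 1891 + 31
= 1984

1984


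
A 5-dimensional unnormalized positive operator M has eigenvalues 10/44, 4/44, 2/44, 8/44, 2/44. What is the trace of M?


tr(M) = sum of eigenvalues
= 10/44 + 4/44 + 2/44 + 8/44 + 2/44
= 26/44
= 0.5909

0.5909


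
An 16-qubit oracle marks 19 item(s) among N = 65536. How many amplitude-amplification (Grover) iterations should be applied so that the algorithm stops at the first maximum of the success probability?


After j Grover iterations the success probability is P(j) = sin^2((2j+1)*theta), where sin(theta) = sqrt(k/N).
N = 2^16 = 65536, k = 19
sin(theta) = sqrt(k/N) = 0.017026949
theta = arcsin(sqrt(k/N)) = 0.01702777184 rad
P(j) reaches its first maximum when (2j+1)*theta is as close as possible to pi/2, i.e. j = round(pi/(4*theta) - 1/2).
pi/(4*theta) - 1/2 = 45.6245
(For comparison, the common estimate pi/4 * sqrt(N/k) = 46.1268; the exact maximiser is used here.)
Optimal iterations = 46

46


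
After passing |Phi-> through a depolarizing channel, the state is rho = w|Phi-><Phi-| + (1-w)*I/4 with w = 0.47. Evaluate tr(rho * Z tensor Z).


|Phi-> = (|00> - |11>)/sqrt(2)
For the pure Bell state, <Z_A Z_B> = +1 (Bell-state Pauli correlator).
The maximally-mixed part I/4 has tr(I/4 * P tensor P) = 0 for any traceless Pauli P.
So <Z_A Z_B>_rho = w * (+1) + (1 - w) * 0
= 0.47 * (+1)
= 0.4700

0.4700


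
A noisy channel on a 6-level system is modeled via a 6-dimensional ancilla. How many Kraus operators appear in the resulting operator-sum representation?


Tracing out the environment in an orthonormal basis {|i>_E} gives Kraus operators K_i = <i|_E U |0>_E.
Number of Kraus operators = dim(H_env) = d_env
= 6

6


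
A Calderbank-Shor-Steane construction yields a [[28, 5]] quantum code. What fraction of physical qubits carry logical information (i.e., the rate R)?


Code rate R = k/n
= 5/28
= 0.1786

0.1786


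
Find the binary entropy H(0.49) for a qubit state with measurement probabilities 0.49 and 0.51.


S = -p*log2(p) - (1-p)*log2(1-p)
p = 0.4900, 1-p = 0.5100
= -0.4900 * log2(0.4900) - 0.5100 * log2(0.5100)
= -(-0.5043) - (-0.4954)
= 0.9997

0.9997


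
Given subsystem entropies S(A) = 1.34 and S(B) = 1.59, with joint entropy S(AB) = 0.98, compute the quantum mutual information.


I(A:B) = S(A) + S(B) - S(AB)
= 1.34 + 1.59 - 0.98
= 1.9500

1.9500


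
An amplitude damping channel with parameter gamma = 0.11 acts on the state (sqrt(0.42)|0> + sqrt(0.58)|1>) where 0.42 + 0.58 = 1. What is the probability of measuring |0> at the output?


For amplitude damping with parameter gamma on state sqrt(a)|0> + sqrt(b)|1>:
alpha^2 = 0.42, beta^2 = 0.58
P(|0>) = alpha^2 + gamma * beta^2
= 0.42 + 0.11 * 0.58
= 0.42 + 0.0638
= 0.4838

0.4838


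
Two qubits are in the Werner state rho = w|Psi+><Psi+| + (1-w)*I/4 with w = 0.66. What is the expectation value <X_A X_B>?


|Psi+> = (|01> + |10>)/sqrt(2)
For the pure Bell state, <X_A X_B> = +1 (Bell-state Pauli correlator).
The maximally-mixed part I/4 has tr(I/4 * P tensor P) = 0 for any traceless Pauli P.
So <X_A X_B>_rho = w * (+1) + (1 - w) * 0
= 0.66 * (+1)
= 0.6600

0.6600


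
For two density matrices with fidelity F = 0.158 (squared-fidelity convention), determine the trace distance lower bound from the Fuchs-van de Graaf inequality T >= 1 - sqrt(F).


Fuchs-van de Graaf (squared-fidelity convention): 1 - sqrt(F) <= T <= sqrt(1 - F).
Lower bound: T >= 1 - sqrt(F)
sqrt(F) = sqrt(0.158) = 0.3975
T >= 1 - 0.3975
T >= 0.6025

0.6025


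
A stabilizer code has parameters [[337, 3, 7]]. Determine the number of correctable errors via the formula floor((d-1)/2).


Code parameters: [[337, 3, 7]], distance d = 7.
Number of correctable errors = floor((d-1)/2)
= floor((7 - 1)/2)
= floor(6/2)
= 3

3


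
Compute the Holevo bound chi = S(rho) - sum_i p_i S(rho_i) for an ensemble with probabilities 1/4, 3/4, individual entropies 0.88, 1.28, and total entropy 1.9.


chi = S(rho) - sum_i p_i * S(rho_i)
Weighted entropy = 1/4 * 0.88 + 3/4 * 1.28
= 1.1800
chi = 1.9 - 1.1800
= 0.7200

0.7200


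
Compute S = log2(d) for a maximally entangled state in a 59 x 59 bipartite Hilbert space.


For a maximally entangled state in d x d:
S = log2(d) = log2(59)
= 5.8826

5.8826


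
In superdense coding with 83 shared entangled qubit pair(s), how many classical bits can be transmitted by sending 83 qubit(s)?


Superdense coding allows 2 classical bits per shared entangled pair.
83 pair(s) -> 2 * 83 = 166 classical bits

166


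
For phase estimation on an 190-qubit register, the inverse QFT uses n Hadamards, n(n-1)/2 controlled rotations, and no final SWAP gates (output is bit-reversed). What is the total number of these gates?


Hadamard gates: 190
Controlled rotations: n*(n-1)/2 = 190*189/2 = 17955
SWAP gates: 0 (omitted)
Total = 190 + 17955
= 18145

18145


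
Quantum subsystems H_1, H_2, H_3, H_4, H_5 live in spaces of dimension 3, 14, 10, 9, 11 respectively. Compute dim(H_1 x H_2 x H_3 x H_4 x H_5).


dim(H_1 x H_2 x H_3 x H_4 x H_5) = 3 * 14 * 10 * 9 * 11
= 42 * 10 * 9 * 11
= 420 * 9 * 11
= 3780 * 11
= 41580

41580


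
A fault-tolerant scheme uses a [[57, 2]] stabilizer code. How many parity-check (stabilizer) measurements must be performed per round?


For an [[n,k]] stabilizer code:
Number of stabilizer generators = n - k
= 57 - 2
= 55

55


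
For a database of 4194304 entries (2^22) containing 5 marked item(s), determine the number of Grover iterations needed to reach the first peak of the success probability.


After j Grover iterations the success probability is P(j) = sin^2((2j+1)*theta), where sin(theta) = sqrt(k/N).
N = 2^22 = 4194304, k = 5
sin(theta) = sqrt(k/N) = 0.001091830067
theta = arcsin(sqrt(k/N)) = 0.001091830284 rad
P(j) reaches its first maximum when (2j+1)*theta is as close as possible to pi/2, i.e. j = round(pi/(4*theta) - 1/2).
pi/(4*theta) - 1/2 = 718.8409
(For comparison, the common estimate pi/4 * sqrt(N/k) = 719.3410; the exact maximiser is used here.)
Optimal iterations = 719

719
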